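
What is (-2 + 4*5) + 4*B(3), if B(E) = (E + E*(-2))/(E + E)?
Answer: 16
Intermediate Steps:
B(E) = -½ (B(E) = (E - 2*E)/((2*E)) = (-E)*(1/(2*E)) = -½)
(-2 + 4*5) + 4*B(3) = (-2 + 4*5) + 4*(-½) = (-2 + 20) - 2 = 18 - 2 = 16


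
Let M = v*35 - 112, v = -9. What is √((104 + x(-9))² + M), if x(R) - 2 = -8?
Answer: √9177 ≈ 95.797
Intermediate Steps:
x(R) = -6 (x(R) = 2 - 8 = -6)
M = -427 (M = -9*35 - 112 = -315 - 112 = -427)
√((104 + x(-9))² + M) = √((104 - 6)² - 427) = √(98² - 427) = √(9604 - 427) = √9177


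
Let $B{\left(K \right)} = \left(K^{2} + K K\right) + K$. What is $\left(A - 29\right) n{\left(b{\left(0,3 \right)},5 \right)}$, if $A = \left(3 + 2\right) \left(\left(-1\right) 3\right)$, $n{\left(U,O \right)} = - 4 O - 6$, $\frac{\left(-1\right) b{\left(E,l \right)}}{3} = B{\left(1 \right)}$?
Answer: $1144$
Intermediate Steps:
$B{\left(K \right)} = K + 2 K^{2}$ ($B{\left(K \right)} = \left(K^{2} + K^{2}\right) + K = 2 K^{2} + K = K + 2 K^{2}$)
$b{\left(E,l \right)} = -9$ ($b{\left(E,l \right)} = - 3 \cdot 1 \left(1 + 2 \cdot 1\right) = - 3 \cdot 1 \left(1 + 2\right) = - 3 \cdot 1 \cdot 3 = \left(-3\right) 3 = -9$)
$n{\left(U,O \right)} = -6 - 4 O$
$A = -15$ ($A = 5 \left(-3\right) = -15$)
$\left(A - 29\right) n{\left(b{\left(0,3 \right)},5 \right)} = \left(-15 - 29\right) \left(-6 - 20\right) = - 44 \left(-6 - 20\right) = \left(-44\right) \left(-26\right) = 1144$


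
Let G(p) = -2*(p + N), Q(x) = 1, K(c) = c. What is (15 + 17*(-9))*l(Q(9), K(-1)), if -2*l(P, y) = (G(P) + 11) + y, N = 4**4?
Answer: -34776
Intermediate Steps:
N = 256
G(p) = -512 - 2*p (G(p) = -2*(p + 256) = -2*(256 + p) = -512 - 2*p)
l(P, y) = 501/2 + P - y/2 (l(P, y) = -(((-512 - 2*P) + 11) + y)/2 = -((-501 - 2*P) + y)/2 = -(-501 + y - 2*P)/2 = 501/2 + P - y/2)
(15 + 17*(-9))*l(Q(9), K(-1)) = (15 + 17*(-9))*(501/2 + 1 - 1/2*(-1)) = (15 - 153)*(501/2 + 1 + 1/2) = -138*252 = -34776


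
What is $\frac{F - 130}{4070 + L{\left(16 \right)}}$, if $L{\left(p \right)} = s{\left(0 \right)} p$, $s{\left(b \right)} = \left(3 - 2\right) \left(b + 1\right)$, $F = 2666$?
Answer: $\frac{1268}{2043} \approx 0.62066$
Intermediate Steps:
$s{\left(b \right)} = 1 + b$ ($s{\left(b \right)} = 1 \left(1 + b\right) = 1 + b$)
$L{\left(p \right)} = p$ ($L{\left(p \right)} = \left(1 + 0\right) p = 1 p = p$)
$\frac{F - 130}{4070 + L{\left(16 \right)}} = \frac{2666 - 130}{4070 + 16} = \frac{2536}{4086} = 2536 \cdot \frac{1}{4086} = \frac{1268}{2043}$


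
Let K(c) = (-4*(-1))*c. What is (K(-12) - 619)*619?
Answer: -412873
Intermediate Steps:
K(c) = 4*c
(K(-12) - 619)*619 = (4*(-12) - 619)*619 = (-48 - 619)*619 = -667*619 = -412873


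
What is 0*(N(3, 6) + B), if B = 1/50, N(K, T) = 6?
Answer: 0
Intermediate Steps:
B = 1/50 ≈ 0.020000
0*(N(3, 6) + B) = 0*(6 + 1/50) = 0*(301/50) = 0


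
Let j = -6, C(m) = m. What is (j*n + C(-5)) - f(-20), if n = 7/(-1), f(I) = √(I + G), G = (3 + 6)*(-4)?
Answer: 37 - 2*I*√14 ≈ 37.0 - 7.4833*I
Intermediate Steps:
G = -36 (G = 9*(-4) = -36)
f(I) = √(-36 + I) (f(I) = √(I - 36) = √(-36 + I))
n = -7 (n = 7*(-1) = -7)
(j*n + C(-5)) - f(-20) = (-6*(-7) - 5) - √(-36 - 20) = (42 - 5) - √(-56) = 37 - 2*I*√14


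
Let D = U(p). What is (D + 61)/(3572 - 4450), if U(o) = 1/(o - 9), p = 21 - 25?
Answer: -396/5707 ≈ -0.069389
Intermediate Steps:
p = -4
U(o) = 1/(-9 + o)
D = -1/13 (D = 1/(-9 - 4) = 1/(-13) = -1/13 ≈ -0.076923)
(D + 61)/(3572 - 4450) = (-1/13 + 61)/(3572 - 4450) = (792/13)/(-878) = (792/13)*(-1/878) = -396/5707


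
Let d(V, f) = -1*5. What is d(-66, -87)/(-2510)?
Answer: 1/502 ≈ 0.0019920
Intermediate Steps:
d(V, f) = -5
d(-66, -87)/(-2510) = -5/(-2510) = -5*(-1/2510) = 1/502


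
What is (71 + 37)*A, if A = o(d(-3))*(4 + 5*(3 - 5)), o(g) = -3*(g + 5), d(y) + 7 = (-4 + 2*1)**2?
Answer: 3888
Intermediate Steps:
d(y) = -3 (d(y) = -7 + (-4 + 2*1)**2 = -7 + (-4 + 2)**2 = -7 + (-2)**2 = -7 + 4 = -3)
o(g) = -15 - 3*g (o(g) = -3*(5 + g) = -15 - 3*g)
A = 36 (A = (-15 - 3*(-3))*(4 + 5*(3 - 5)) = (-15 + 9)*(4 + 5*(-2)) = -6*(4 - 10) = -6*(-6) = 36)
(71 + 37)*A = (71 + 37)*36 = 108*36 = 3888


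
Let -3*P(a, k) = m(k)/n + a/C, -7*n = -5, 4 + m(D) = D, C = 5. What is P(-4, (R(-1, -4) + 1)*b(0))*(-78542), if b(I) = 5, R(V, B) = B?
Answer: -10760254/15 ≈ -7.1735e+5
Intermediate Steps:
m(D) = -4 + D
n = 5/7 (n = -1/7*(-5) = 5/7 ≈ 0.71429)
P(a, k) = 28/15 - 7*k/15 - a/15 (P(a, k) = -((-4 + k)/(5/7) + a/5)/3 = -((-4 + k)*(7/5) + a*(1/5))/3 = -((-28/5 + 7*k/5) + a/5)/3 = -(-28/5 + a/5 + 7*k/5)/3 = 28/15 - 7*k/15 - a/15)
P(-4, (R(-1, -4) + 1)*b(0))*(-78542) = (28/15 - 7*(-4 + 1)*5/15 - 1/15*(-4))*(-78542) = (28/15 - (-7)*5/5 + 4/15)*(-78542) = (28/15 - 7/15*(-15) + 4/15)*(-78542) = (28/15 + 7 + 4/15)*(-78542) = (137/15)*(-78542) = -10760254/15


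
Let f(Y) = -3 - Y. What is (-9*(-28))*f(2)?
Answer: -1260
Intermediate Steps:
(-9*(-28))*f(2) = (-9*(-28))*(-3 - 1*2) = 252*(-3 - 2) = 252*(-5) = -1260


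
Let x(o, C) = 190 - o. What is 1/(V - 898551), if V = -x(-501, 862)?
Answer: -1/899242 ≈ -1.1120e-6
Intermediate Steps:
V = -691 (V = -(190 - 1*(-501)) = -(190 + 501) = -1*691 = -691)
1/(V - 898551) = 1/(-691 - 898551) = 1/(-899242) = -1/899242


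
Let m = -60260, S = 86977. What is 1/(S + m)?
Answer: 1/26717 ≈ 3.7429e-5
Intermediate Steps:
1/(S + m) = 1/(86977 - 60260) = 1/26717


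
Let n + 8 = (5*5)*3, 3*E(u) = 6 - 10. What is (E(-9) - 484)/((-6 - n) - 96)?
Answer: 112/39 ≈ 2.8718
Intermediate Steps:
E(u) = -4/3 (E(u) = (6 - 10)/3 = (1/3)*(-4) = -4/3)
n = 67 (n = -8 + (5*5)*3 = -8 + 25*3 = -8 + 75 = 67)
(E(-9) - 484)/((-6 - n) - 96) = (-4/3 - 484)/((-6 - 1*67) - 96) = -1456/(3*((-6 - 67) - 96)) = -1456/(3*(-73 - 96)) = -1456/3/(-169) = -1456/3*(-1/169) = 112/39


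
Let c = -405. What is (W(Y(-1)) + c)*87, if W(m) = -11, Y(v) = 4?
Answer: -36192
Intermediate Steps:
(W(Y(-1)) + c)*87 = (-11 - 405)*87 = -416*87 = -36192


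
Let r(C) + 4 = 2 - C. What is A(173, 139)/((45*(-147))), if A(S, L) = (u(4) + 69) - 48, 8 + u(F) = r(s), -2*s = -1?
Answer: -1/630 ≈ -0.0015873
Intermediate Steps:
s = 1/2 (s = -1/2*(-1) = 1/2 ≈ 0.50000)
r(C) = -2 - C (r(C) = -4 + (2 - C) = -2 - C)
u(F) = -21/2 (u(F) = -8 + (-2 - 1*1/2) = -8 + (-2 - 1/2) = -8 - 5/2 = -21/2)
A(S, L) = 21/2 (A(S, L) = (-21/2 + 69) - 48 = 117/2 - 48 = 21/2)
A(173, 139)/((45*(-147))) = 21/(2*((45*(-147)))) = (21/2)/(-6615) = (21/2)*(-1/6615) = -1/630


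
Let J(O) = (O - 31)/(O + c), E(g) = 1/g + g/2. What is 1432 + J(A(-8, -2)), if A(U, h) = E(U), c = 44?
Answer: 456527/319 ≈ 1431.1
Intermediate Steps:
E(g) = 1/g + g/2 (E(g) = 1/g + g*(1/2) = 1/g + g/2)
A(U, h) = 1/U + U/2
J(O) = (-31 + O)/(44 + O) (J(O) = (O - 31)/(O + 44) = (-31 + O)/(44 + O))
1432 + J(A(-8, -2)) = 1432 + (-31 + (1/(-8) + (1/2)*(-8)))/(44 + (1/(-8) + (1/2)*(-8))) = 1432 + (-31 + (-1/8 - 4))/(44 + (-1/8 - 4)) = 1432 + (-31 - 33/8)/(44 - 33/8) = 1432 - 281/8/(319/8) = 1432 + (8/319)*(-281/8) = 1432 - 281/319 = 456527/319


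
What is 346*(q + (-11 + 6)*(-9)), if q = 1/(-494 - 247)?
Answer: 11537024/741 ≈ 15570.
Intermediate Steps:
q = -1/741 (q = 1/(-741) = -1/741 ≈ -0.0013495)
346*(q + (-11 + 6)*(-9)) = 346*(-1/741 + (-11 + 6)*(-9)) = 346*(-1/741 - 5*(-9)) = 346*(-1/741 + 45) = 346*(33344/741) = 11537024/741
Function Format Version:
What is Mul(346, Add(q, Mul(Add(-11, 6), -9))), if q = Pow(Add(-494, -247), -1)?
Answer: Rational(11537024, 741) ≈ 15570.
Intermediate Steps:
q = Rational(-1, 741) (q = Pow(-741, -1) = Rational(-1, 741) ≈ -0.0013495)
Mul(346, Add(q, Mul(Add(-11, 6), -9))) = Mul(346, Add(Rational(-1, 741), Mul(Add(-11, 6), -9))) = Mul(346, Add(Rational(-1, 741), Mul(-5, -9))) = Mul(346, Add(Rational(-1, 741), 45)) = Mul(346, Rational(33344, 741)) = Rational(11537024, 741)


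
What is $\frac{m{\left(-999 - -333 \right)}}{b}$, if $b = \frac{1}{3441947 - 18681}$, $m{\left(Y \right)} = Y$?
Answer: $-2279895156$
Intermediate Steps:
$b = \frac{1}{3423266} \approx 2.9212 \cdot 10^{-7}$
$\frac{m{\left(-999 - -333 \right)}}{b} = \left(-999 - -333\right) \frac{1}{\frac{1}{3423266}} = \left(-999 + 333\right) 3423266 = \left(-666\right) 3423266 = -2279895156$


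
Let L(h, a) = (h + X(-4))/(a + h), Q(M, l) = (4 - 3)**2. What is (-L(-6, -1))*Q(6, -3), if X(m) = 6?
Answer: 0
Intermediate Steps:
Q(M, l) = 1 (Q(M, l) = 1**2 = 1)
L(h, a) = (6 + h)/(a + h) (L(h, a) = (h + 6)/(a + h) = (6 + h)/(a + h))
(-L(-6, -1))*Q(6, -3) = -(6 - 6)/(-1 - 6)*1 = -0/(-7)*1 = -(-1)*0/7*1 = -1*0*1 = 0*1 = 0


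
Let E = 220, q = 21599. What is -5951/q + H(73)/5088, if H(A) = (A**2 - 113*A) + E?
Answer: -7382999/9157976 ≈ -0.80618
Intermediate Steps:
H(A) = 220 + A**2 - 113*A (H(A) = (A**2 - 113*A) + 220 = 220 + A**2 - 113*A)
-5951/q + H(73)/5088 = -5951/21599 + (220 + 73**2 - 113*73)/5088 = -5951*1/21599 + (220 + 5329 - 8249)*(1/5088) = -5951/21599 - 2700*1/5088 = -5951/21599 - 225/424 = -7382999/9157976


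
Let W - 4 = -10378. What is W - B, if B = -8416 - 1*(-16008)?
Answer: -17966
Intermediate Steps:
W = -10374 (W = 4 - 10378 = -10374)
B = 7592 (B = -8416 + 16008 = 7592)
W - B = -10374 - 1*7592 = -10374 - 7592 = -17966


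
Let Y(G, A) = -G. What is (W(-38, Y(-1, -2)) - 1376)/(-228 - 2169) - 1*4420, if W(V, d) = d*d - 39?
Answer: -10593326/2397 ≈ -4419.4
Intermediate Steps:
W(V, d) = -39 + d**2 (W(V, d) = d**2 - 39 = -39 + d**2)
(W(-38, Y(-1, -2)) - 1376)/(-228 - 2169) - 1*4420 = ((-39 + (-1*(-1))**2) - 1376)/(-228 - 2169) - 1*4420 = ((-39 + 1**2) - 1376)/(-2397) - 4420 = ((-39 + 1) - 1376)*(-1/2397) - 4420 = (-38 - 1376)*(-1/2397) - 4420 = -1414*(-1/2397) - 4420 = 1414/2397 - 4420 = -10593326/2397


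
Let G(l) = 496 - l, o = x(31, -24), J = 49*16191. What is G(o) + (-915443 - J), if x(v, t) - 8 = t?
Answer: -1708290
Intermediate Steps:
x(v, t) = 8 + t
J = 793359
o = -16 (o = 8 - 24 = -16)
G(o) + (-915443 - J) = (496 - 1*(-16)) + (-915443 - 1*793359) = (496 + 16) + (-915443 - 793359) = 512 - 1708802 = -1708290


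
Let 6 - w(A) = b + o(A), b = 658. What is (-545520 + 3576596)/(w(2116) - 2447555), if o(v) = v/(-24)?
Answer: -18186456/14688713 ≈ -1.2381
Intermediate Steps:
o(v) = -v/24 (o(v) = v*(-1/24) = -v/24)
w(A) = -652 + A/24 (w(A) = 6 - (658 - A/24) = 6 + (-658 + A/24) = -652 + A/24)
(-545520 + 3576596)/(w(2116) - 2447555) = (-545520 + 3576596)/((-652 + (1/24)*2116) - 2447555) = 3031076/((-652 + 529/6) - 2447555) = 3031076/(-3383/6 - 2447555) = 3031076/(-14688713/6) = 3031076*(-6/14688713) = -18186456/14688713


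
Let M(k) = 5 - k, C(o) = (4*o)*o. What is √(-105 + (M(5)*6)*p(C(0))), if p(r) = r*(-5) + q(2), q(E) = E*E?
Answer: I*√105 ≈ 10.247*I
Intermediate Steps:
q(E) = E²
C(o) = 4*o²
p(r) = 4 - 5*r (p(r) = r*(-5) + 2² = -5*r + 4 = 4 - 5*r)
√(-105 + (M(5)*6)*p(C(0))) = √(-105 + ((5 - 1*5)*6)*(4 - 20*0²)) = √(-105 + ((5 - 5)*6)*(4 - 20*0)) = √(-105 + (0*6)*(4 - 5*0)) = √(-105 + 0*(4 + 0)) = √(-105 + 0*4) = √(-105 + 0) = √(-105) = I*√105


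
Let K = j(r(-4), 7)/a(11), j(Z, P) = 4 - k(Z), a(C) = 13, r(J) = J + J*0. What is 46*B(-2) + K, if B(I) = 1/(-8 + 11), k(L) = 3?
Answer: 601/39 ≈ 15.410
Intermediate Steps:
r(J) = J (r(J) = J + 0 = J)
j(Z, P) = 1 (j(Z, P) = 4 - 1*3 = 4 - 3 = 1)
B(I) = 1/3
K = 1/13 ≈ 0.076923
46*B(-2) + K = 46*(1/3) + 1/13 = 46/3 + 1/13 = 601/39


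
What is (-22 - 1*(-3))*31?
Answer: -589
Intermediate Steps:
(-22 - 1*(-3))*31 = (-22 + 3)*31 = -19*31 = -589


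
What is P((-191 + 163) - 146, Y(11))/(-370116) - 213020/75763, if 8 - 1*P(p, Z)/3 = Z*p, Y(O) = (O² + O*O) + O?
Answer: -14808274165/4673516418 ≈ -3.1686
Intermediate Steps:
Y(O) = O + 2*O² (Y(O) = (O² + O²) + O = 2*O² + O = O + 2*O²)
P(p, Z) = 24 - 3*Z*p
P((-191 + 163) - 146, Y(11))/(-370116) - 213020/75763 = (24 - 3*11*(1 + 2*11)*((-191 + 163) - 146))/(-370116) - 213020/75763 = (24 - 3*11*(1 + 22)*(-28 - 146))*(-1/370116) - 213020*1/75763 = (24 - 3*11*23*(-174))*(-1/370116) - 213020/75763 = (24 - 3*253*(-174))*(-1/370116) - 213020/75763 = (24 + 132066)*(-1/370116) - 213020/75763 = 132090*(-1/370116) - 213020/75763 = -22015/61686 - 213020/75763 = -14808274165/4673516418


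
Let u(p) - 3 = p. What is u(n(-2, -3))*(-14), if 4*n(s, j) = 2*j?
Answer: -21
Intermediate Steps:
n(s, j) = j/2 (n(s, j) = (2*j)/4 = j/2)
u(p) = 3 + p
u(n(-2, -3))*(-14) = (3 + (½)*(-3))*(-14) = (3 - 3/2)*(-14) = (3/2)*(-14) = -21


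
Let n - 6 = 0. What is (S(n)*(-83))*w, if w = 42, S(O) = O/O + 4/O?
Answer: -5810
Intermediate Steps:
n = 6 (n = 6 + 0 = 6)
S(O) = 1 + 4/O
(S(n)*(-83))*w = (((4 + 6)/6)*(-83))*42 = (((1/6)*10)*(-83))*42 = ((5/3)*(-83))*42 = -415/3*42 = -5810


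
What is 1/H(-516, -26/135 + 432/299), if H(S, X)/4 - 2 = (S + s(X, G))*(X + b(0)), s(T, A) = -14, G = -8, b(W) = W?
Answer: -8073/21366920 ≈ -0.00037783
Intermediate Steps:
H(S, X) = 8 + 4*X*(-14 + S) (H(S, X) = 8 + 4*((S - 14)*(X + 0)) = 8 + 4*((-14 + S)*X) = 8 + 4*(X*(-14 + S)) = 8 + 4*X*(-14 + S))
1/H(-516, -26/135 + 432/299) = 1/(8 - 56*(-26/135 + 432/299) + 4*(-516)*(-26/135 + 432/299)) = 1/(8 - 56*50546/40365 + 4*(-516)*(50546/40365)) = 1/(8 - 2830576/40365 - 34775648/13455) = 1/(-21366920/8073) = -8073/21366920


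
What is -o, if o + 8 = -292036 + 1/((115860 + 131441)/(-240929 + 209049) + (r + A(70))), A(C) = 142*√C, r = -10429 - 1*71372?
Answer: 1986062458639449661199764/6800559020408926761 + 144319484800*√70/6800559020408926761 ≈ 2.9204e+5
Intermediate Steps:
r = -81801 (r = -10429 - 71372 = -81801)
o = -292044 + 1/(-2608063181/31880 + 142*√70) (o = -8 + (-292036 + 1/((115860 + 131441)/(-240929 + 209049) + (-81801 + 142*√70))) = -8 + (-292036 + 1/(247301/(-31880) + (-81801 + 142*√70))) = -8 + (-292036 + 1/(247301*(-1/31880) + (-81801 + 142*√70))) = -8 + (-292036 + 1/(-247301/31880 + (-81801 + 142*√70))) = -8 + (-292036 + 1/(-2608063181/31880 + 142*√70)) = -292044 + 1/(-2608063181/31880 + 142*√70) ≈ -2.9204e+5)
-o = -(-1986062458639449661199764/6800559020408926761 - 144319484800*√70/6800559020408926761) = 1986062458639449661199764/6800559020408926761 + 144319484800*√70/6800559020408926761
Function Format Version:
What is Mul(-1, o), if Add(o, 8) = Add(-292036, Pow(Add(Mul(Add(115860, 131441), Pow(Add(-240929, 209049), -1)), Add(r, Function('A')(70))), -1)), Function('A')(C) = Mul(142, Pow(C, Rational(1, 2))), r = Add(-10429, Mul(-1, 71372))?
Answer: Add(Rational(1986062458639449661199764, 6800559020408926761), Mul(Rational(144319484800, 6800559020408926761), Pow(70, Rational(1, 2)))) ≈ 2.9204e+5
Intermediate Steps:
r = -81801 (r = Add(-10429, -71372) = -81801)
o = Add(-292044, Pow(Add(Rational(-2608063181, 31880), Mul(142, Pow(70, Rational(1, 2)))), -1)) (o = Add(-8, Add(-292036, Pow(Add(Mul(Add(115860, 131441), Pow(Add(-240929, 209049), -1)), Add(-81801, Mul(142, Pow(70, Rational(1, 2))))), -1))) = Add(-8, Add(-292036, Pow(Add(Mul(247301, Pow(-31880, -1)), Add(-81801, Mul(142, Pow(70, Rational(1, 2))))), -1))) = Add(-8, Add(-292036, Pow(Add(Mul(247301, Rational(-1, 31880)), Add(-81801, Mul(142, Pow(70, Rational(1, 2))))), -1))) = Add(-8, Add(-292036, Pow(Add(Rational(-247301, 31880), Add(-81801, Mul(142, Pow(70, Rational(1, 2))))), -1))) = Add(-8, Add(-292036, Pow(Add(Rational(-2608063181, 31880), Mul(142, Pow(70, Rational(1, 2)))), -1))) = Add(-292044, Pow(Add(Rational(-2608063181, 31880), Mul(142, Pow(70, Rational(1, 2)))), -1)) ≈ -2.9204e+5)
Mul(-1, o) = Mul(-1, Add(Rational(-1986062458639449661199764, 6800559020408926761), Mul(Rational(-144319484800, 6800559020408926761), Pow(70, Rational(1, 2))))) = Add(Rational(1986062458639449661199764, 6800559020408926761), Mul(Rational(144319484800, 6800559020408926761), Pow(70, Rational(1, 2))))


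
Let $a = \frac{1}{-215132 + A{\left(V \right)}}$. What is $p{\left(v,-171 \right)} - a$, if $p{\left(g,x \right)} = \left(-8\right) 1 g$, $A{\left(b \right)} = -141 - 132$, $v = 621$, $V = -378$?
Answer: $- \frac{1070132039}{215405} \approx -4968.0$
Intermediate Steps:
$A{\left(b \right)} = -273$
$p{\left(g,x \right)} = - 8 g$
$a = - \frac{1}{215405}$ ($a = \frac{1}{-215132 - 273} = \frac{1}{-215405} = - \frac{1}{215405} \approx -4.6424 \cdot 10^{-6}$)
$p{\left(v,-171 \right)} - a = \left(-8\right) 621 - - \frac{1}{215405} = -4968 + \frac{1}{215405} = - \frac{1070132039}{215405}$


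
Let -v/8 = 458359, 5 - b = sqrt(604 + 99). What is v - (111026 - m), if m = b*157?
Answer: -3777113 - 157*sqrt(703) ≈ -3.7813e+6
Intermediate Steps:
b = 5 - sqrt(703) (b = 5 - sqrt(604 + 99) = 5 - sqrt(703) ≈ -21.514)
m = 785 - 157*sqrt(703) (m = (5 - sqrt(703))*157 = 785 - 157*sqrt(703) ≈ -3377.7)
v = -3666872 (v = -8*458359 = -3666872)
v - (111026 - m) = -3666872 - (111026 - (785 - 157*sqrt(703))) = -3666872 - (111026 + (-785 + 157*sqrt(703))) = -3666872 - (110241 + 157*sqrt(703)) = -3666872 + (-110241 - 157*sqrt(703)) = -3777113 - 157*sqrt(703)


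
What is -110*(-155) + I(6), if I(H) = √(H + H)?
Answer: 17050 + 2*√3 ≈ 17053.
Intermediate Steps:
I(H) = √2*√H (I(H) = √(2*H) = √2*√H)
-110*(-155) + I(6) = -110*(-155) + √2*√6 = 17050 + 2*√3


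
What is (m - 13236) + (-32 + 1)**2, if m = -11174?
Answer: -23449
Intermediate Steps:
(m - 13236) + (-32 + 1)**2 = (-11174 - 13236) + (-32 + 1)**2 = -24410 + (-31)**2 = -24410 + 961 = -23449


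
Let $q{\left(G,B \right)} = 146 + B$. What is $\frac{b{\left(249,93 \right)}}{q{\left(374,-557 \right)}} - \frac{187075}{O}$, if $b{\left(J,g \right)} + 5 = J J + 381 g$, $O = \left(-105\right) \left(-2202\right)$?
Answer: $- \frac{215270923}{905022} \approx -237.86$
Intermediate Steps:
$O = 231210$
$b{\left(J,g \right)} = -5 + J^{2} + 381 g$ ($b{\left(J,g \right)} = -5 + \left(J J + 381 g\right) = -5 + \left(J^{2} + 381 g\right) = -5 + J^{2} + 381 g$)
$\frac{b{\left(249,93 \right)}}{q{\left(374,-557 \right)}} - \frac{187075}{O} = \frac{-5 + 249^{2} + 381 \cdot 93}{146 - 557} - \frac{187075}{231210} = \frac{-5 + 62001 + 35433}{-411} - \frac{5345}{6606} = 97429 \left(- \frac{1}{411}\right) - \frac{5345}{6606} = - \frac{97429}{411} - \frac{5345}{6606} = - \frac{215270923}{905022}$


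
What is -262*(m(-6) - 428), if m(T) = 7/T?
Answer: 337325/3 ≈ 1.1244e+5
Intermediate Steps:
-262*(m(-6) - 428) = -262*(7/(-6) - 428) = -262*(7*(-1/6) - 428) = -262*(-7/6 - 428) = -262*(-2575/6) = 337325/3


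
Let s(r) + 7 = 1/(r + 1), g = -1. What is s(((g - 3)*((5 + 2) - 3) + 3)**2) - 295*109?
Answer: -5467539/170 ≈ -32162.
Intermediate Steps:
s(r) = -7 + 1/(1 + r) (s(r) = -7 + 1/(r + 1) = -7 + 1/(1 + r))
s(((g - 3)*((5 + 2) - 3) + 3)**2) - 295*109 = (-6 - 7*((-1 - 3)*((5 + 2) - 3) + 3)**2)/(1 + ((-1 - 3)*((5 + 2) - 3) + 3)**2) - 295*109 = (-6 - 7*(-4*(7 - 3) + 3)**2)/(1 + (-4*(7 - 3) + 3)**2) - 32155 = (-6 - 7*(-4*4 + 3)**2)/(1 + (-4*4 + 3)**2) - 32155 = (-6 - 7*(-16 + 3)**2)/(1 + (-16 + 3)**2) - 32155 = (-6 - 7*(-13)**2)/(1 + (-13)**2) - 32155 = (-6 - 7*169)/(1 + 169) - 32155 = (-6 - 1183)/170 - 32155 = (1/170)*(-1189) - 32155 = -1189/170 - 32155 = -5467539/170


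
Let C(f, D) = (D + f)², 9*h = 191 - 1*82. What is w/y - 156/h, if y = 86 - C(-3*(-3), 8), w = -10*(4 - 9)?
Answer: -290462/22127 ≈ -13.127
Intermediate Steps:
h = 109/9 (h = (191 - 1*82)/9 = (191 - 82)/9 = (⅑)*109 = 109/9 ≈ 12.111)
w = 50 (w = -10*(-5) = 50)
y = -203 (y = 86 - (8 - 3*(-3))² = 86 - (8 + 9)² = 86 - 1*17² = 86 - 1*289 = 86 - 289 = -203)
w/y - 156/h = 50/(-203) - 156/109/9 = 50*(-1/203) - 156*9/109 = -50/203 - 1404/109 = -290462/22127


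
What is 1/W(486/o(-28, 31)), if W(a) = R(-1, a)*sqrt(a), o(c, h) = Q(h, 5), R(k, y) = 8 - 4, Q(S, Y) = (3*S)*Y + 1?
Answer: sqrt(699)/108 ≈ 0.24480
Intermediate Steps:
Q(S, Y) = 1 + 3*S*Y (Q(S, Y) = 3*S*Y + 1 = 1 + 3*S*Y)
R(k, y) = 4
o(c, h) = 1 + 15*h (o(c, h) = 1 + 3*h*5 = 1 + 15*h)
W(a) = 4*sqrt(a)
1/W(486/o(-28, 31)) = 1/(4*sqrt(486/(1 + 15*31))) = 1/(4*sqrt(486/(1 + 465))) = 1/(4*sqrt(486/466)) = 1/(4*sqrt(486*(1/466))) = 1/(4*sqrt(243/233)) = 1/(4*(9*sqrt(699)/233)) = 1/(36*sqrt(699)/233) = sqrt(699)/108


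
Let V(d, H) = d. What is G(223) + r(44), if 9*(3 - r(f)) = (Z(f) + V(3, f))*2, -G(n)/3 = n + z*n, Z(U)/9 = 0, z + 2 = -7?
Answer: 16063/3 ≈ 5354.3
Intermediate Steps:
z = -9 (z = -2 - 7 = -9)
Z(U) = 0 (Z(U) = 9*0 = 0)
G(n) = 24*n (G(n) = -3*(n - 9*n) = -(-24)*n = 24*n)
r(f) = 7/3 (r(f) = 3 - (0 + 3)*2/9 = 3 - 2/3 = 3 - ⅑*6 = 3 - ⅔ = 7/3)
G(223) + r(44) = 24*223 + 7/3 = 5352 + 7/3 = 16063/3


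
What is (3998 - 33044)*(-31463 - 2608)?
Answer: 989626266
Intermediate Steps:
(3998 - 33044)*(-31463 - 2608) = -29046*(-34071) = 989626266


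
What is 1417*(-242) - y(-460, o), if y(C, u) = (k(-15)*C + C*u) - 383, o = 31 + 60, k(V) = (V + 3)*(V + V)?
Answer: -135071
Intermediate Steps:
k(V) = 2*V*(3 + V) (k(V) = (3 + V)*(2*V) = 2*V*(3 + V))
o = 91
y(C, u) = -383 + 360*C + C*u (y(C, u) = ((2*(-15)*(3 - 15))*C + C*u) - 383 = ((2*(-15)*(-12))*C + C*u) - 383 = (360*C + C*u) - 383 = -383 + 360*C + C*u)
1417*(-242) - y(-460, o) = 1417*(-242) - (-383 + 360*(-460) - 460*91) = -342914 - (-383 - 165600 - 41860) = -342914 - 1*(-207843) = -342914 + 207843 = -135071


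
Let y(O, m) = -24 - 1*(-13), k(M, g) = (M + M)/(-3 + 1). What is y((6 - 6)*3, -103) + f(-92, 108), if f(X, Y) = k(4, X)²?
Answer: 5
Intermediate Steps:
k(M, g) = -M (k(M, g) = (2*M)/(-2) = (2*M)*(-½) = -M)
f(X, Y) = 16 (f(X, Y) = (-1*4)² = (-4)² = 16)
y(O, m) = -11 (y(O, m) = -24 + 13 = -11)
y((6 - 6)*3, -103) + f(-92, 108) = -11 + 16 = 5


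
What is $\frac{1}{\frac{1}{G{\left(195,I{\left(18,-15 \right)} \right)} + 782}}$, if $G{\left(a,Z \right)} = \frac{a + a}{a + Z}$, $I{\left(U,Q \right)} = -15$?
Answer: $\frac{4705}{6} \approx 784.17$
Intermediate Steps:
$G{\left(a,Z \right)} = \frac{2 a}{Z + a}$
$\frac{1}{\frac{1}{G{\left(195,I{\left(18,-15 \right)} \right)} + 782}} = \frac{1}{\frac{1}{2 \cdot 195 \frac{1}{-15 + 195} + 782}} = \frac{1}{\frac{1}{2 \cdot 195 \cdot \frac{1}{180} + 782}} = \frac{1}{\frac{1}{\frac{13}{6} + 782}} = \frac{1}{\frac{1}{\frac{4705}{6}}} = \frac{1}{\frac{6}{4705}} = \frac{4705}{6}$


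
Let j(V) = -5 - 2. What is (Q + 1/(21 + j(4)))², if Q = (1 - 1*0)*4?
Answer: 3249/196 ≈ 16.577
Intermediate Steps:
Q = 4 (Q = (1 + 0)*4 = 1*4 = 4)
j(V) = -7
(Q + 1/(21 + j(4)))² = (4 + 1/(21 - 7))² = (4 + 1/14)² = (57/14)² = 3249/196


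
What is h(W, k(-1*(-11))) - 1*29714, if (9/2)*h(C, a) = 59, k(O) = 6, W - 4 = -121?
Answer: -267308/9 ≈ -29701.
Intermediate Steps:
W = -117 (W = 4 - 121 = -117)
h(C, a) = 118/9 (h(C, a) = (2/9)*59 = 118/9)
h(W, k(-1*(-11))) - 1*29714 = 118/9 - 1*29714 = 118/9 - 29714 = -267308/9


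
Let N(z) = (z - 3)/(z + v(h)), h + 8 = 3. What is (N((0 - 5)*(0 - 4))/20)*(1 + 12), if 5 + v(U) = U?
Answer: 221/200 ≈ 1.1050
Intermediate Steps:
h = -5 (h = -8 + 3 = -5)
v(U) = -5 + U
N(z) = (-3 + z)/(-10 + z) (N(z) = (z - 3)/(z + (-5 - 5)) = (-3 + z)/(z - 10) = (-3 + z)/(-10 + z))
(N((0 - 5)*(0 - 4))/20)*(1 + 12) = (((-3 + (0 - 5)*(0 - 4))/(-10 + (0 - 5)*(0 - 4)))/20)*(1 + 12) = (((-3 - 5*(-4))/(-10 - 5*(-4)))*(1/20))*13 = (((-3 + 20)/(-10 + 20))*(1/20))*13 = ((17/10)*(1/20))*13 = (17/200)*13 = 221/200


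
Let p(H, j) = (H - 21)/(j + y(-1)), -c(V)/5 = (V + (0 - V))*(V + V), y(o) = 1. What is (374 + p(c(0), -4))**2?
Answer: 145161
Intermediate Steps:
c(V) = 0 (c(V) = -5*(V + (0 - V))*(V + V) = -5*(V - V)*2*V = -0*2*V = -5*0 = 0)
p(H, j) = (-21 + H)/(1 + j) (p(H, j) = (H - 21)/(j + 1) = (-21 + H)/(1 + j))
(374 + p(c(0), -4))**2 = (374 + (-21 + 0)/(1 - 4))**2 = (374 - 21/(-3))**2 = (374 - 1/3*(-21))**2 = (374 + 7)**2 = 381**2 = 145161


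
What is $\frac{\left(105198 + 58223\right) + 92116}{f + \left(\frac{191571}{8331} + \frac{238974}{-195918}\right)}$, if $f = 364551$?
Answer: $\frac{7723808636199}{11019501479473} \approx 0.70092$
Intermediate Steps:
$\frac{\left(105198 + 58223\right) + 92116}{f + \left(\frac{191571}{8331} + \frac{238974}{-195918}\right)} = \frac{\left(105198 + 58223\right) + 92116}{364551 + \left(\frac{191571}{8331} + \frac{238974}{-195918}\right)} = \frac{163421 + 92116}{364551 + \left(191571 \cdot \frac{1}{8331} + 238974 \left(- \frac{1}{195918}\right)\right)} = \frac{255537}{364551 + \left(\frac{63857}{2777} - \frac{39829}{32653}\right)} = \frac{255537}{364551 + \frac{1974517488}{90677381}} = \frac{255537}{\frac{33058504438419}{90677381}} = 255537 \cdot \frac{90677381}{33058504438419} = \frac{7723808636199}{11019501479473}$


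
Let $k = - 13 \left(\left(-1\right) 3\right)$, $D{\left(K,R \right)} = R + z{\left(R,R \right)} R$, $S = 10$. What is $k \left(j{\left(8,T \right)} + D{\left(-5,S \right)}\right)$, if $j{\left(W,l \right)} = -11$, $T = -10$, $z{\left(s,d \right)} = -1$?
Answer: $-429$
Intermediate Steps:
$D{\left(K,R \right)} = 0$ ($D{\left(K,R \right)} = R - R = 0$)
$k = 39$ ($k = \left(-13\right) \left(-3\right) = 39$)
$k \left(j{\left(8,T \right)} + D{\left(-5,S \right)}\right) = 39 \left(-11 + 0\right) = 39 \left(-11\right) = -429$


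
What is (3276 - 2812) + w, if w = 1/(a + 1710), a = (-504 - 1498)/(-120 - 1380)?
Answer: 595545214/1283501 ≈ 464.00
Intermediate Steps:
a = 1001/750 (a = -2002/(-1500) = -2002*(-1/1500) = 1001/750 ≈ 1.3347)
w = 750/1283501 (w = 1/(1001/750 + 1710) = 1/(1283501/750) = 750/1283501 ≈ 0.00058434)
(3276 - 2812) + w = (3276 - 2812) + 750/1283501 = 464 + 750/1283501 = 595545214/1283501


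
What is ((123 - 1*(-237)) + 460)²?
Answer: 672400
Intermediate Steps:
((123 - 1*(-237)) + 460)² = ((123 + 237) + 460)² = (360 + 460)² = 820² = 672400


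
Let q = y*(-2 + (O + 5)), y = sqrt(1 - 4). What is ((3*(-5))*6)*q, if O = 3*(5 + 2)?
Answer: -2160*I*sqrt(3) ≈ -3741.2*I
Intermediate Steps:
O = 21 (O = 3*7 = 21)
y = I*sqrt(3) (y = sqrt(-3) = I*sqrt(3) ≈ 1.732*I)
q = 24*I*sqrt(3) (q = (I*sqrt(3))*(-2 + (21 + 5)) = (I*sqrt(3))*(-2 + 26) = (I*sqrt(3))*24 = 24*I*sqrt(3) ≈ 41.569*I)
((3*(-5))*6)*q = ((3*(-5))*6)*(24*I*sqrt(3)) = (-15*6)*(24*I*sqrt(3)) = -2160*I*sqrt(3)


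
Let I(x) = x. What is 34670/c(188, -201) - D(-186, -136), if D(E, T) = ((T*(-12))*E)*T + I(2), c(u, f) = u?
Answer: -3880591621/94 ≈ -4.1283e+7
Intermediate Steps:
D(E, T) = 2 - 12*E*T² (D(E, T) = ((T*(-12))*E)*T + 2 = ((-12*T)*E)*T + 2 = (-12*E*T)*T + 2 = -12*E*T² + 2 = 2 - 12*E*T²)
34670/c(188, -201) - D(-186, -136) = 34670/188 - (2 - 12*(-186)*(-136)²) = 34670*(1/188) - (2 - 12*(-186)*18496) = 17335/94 - (2 + 41283072) = 17335/94 - 1*41283074 = 17335/94 - 41283074 = -3880591621/94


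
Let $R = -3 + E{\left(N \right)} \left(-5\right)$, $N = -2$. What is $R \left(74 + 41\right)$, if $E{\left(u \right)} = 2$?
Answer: $-1495$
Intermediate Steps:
$R = -13$ ($R = -3 + 2 \left(-5\right) = -3 - 10 = -13$)
$R \left(74 + 41\right) = - 13 \left(74 + 41\right) = \left(-13\right) 115 = -1495$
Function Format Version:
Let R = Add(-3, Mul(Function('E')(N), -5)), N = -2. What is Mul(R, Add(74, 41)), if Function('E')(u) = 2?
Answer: -1495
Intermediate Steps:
R = -13 (R = Add(-3, Mul(2, -5)) = Add(-3, -10) = -13)
Mul(R, Add(74, 41)) = Mul(-13, Add(74, 41)) = Mul(-13, 115) = -1495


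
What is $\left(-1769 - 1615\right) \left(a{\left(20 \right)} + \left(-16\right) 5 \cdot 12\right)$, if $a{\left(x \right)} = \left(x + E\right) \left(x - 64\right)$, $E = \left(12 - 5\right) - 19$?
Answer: $4439808$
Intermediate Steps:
$E = -12$ ($E = 7 - 19 = -12$)
$a{\left(x \right)} = \left(-64 + x\right) \left(-12 + x\right)$ ($a{\left(x \right)} = \left(x - 12\right) \left(x - 64\right) = \left(-12 + x\right) \left(-64 + x\right) = \left(-64 + x\right) \left(-12 + x\right)$)
$\left(-1769 - 1615\right) \left(a{\left(20 \right)} + \left(-16\right) 5 \cdot 12\right) = \left(-1769 - 1615\right) \left(\left(768 + 20^{2} - 1520\right) + \left(-16\right) 5 \cdot 12\right) = - 3384 \left(\left(768 + 400 - 1520\right) - 960\right) = - 3384 \left(-352 - 960\right) = \left(-3384\right) \left(-1312\right) = 4439808$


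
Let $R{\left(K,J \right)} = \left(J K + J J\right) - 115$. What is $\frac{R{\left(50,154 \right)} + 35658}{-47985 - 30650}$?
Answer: $- \frac{66959}{78635} \approx -0.85152$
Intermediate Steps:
$R{\left(K,J \right)} = -115 + J^{2} + J K$ ($R{\left(K,J \right)} = \left(J K + J^{2}\right) - 115 = \left(J^{2} + J K\right) - 115 = -115 + J^{2} + J K$)
$\frac{R{\left(50,154 \right)} + 35658}{-47985 - 30650} = \frac{\left(-115 + 154^{2} + 154 \cdot 50\right) + 35658}{-47985 - 30650} = \frac{\left(-115 + 23716 + 7700\right) + 35658}{-78635} = \left(31301 + 35658\right) \left(- \frac{1}{78635}\right) = 66959 \left(- \frac{1}{78635}\right) = - \frac{66959}{78635}$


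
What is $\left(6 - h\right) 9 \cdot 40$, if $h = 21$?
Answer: $-5400$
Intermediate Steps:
$\left(6 - h\right) 9 \cdot 40 = \left(6 - 21\right) 9 \cdot 40 = \left(-15\right) 9 \cdot 40 = \left(-135\right) 40 = -5400$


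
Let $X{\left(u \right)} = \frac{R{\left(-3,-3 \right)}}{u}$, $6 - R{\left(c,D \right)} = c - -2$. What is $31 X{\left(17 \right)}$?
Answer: $\frac{217}{17} \approx 12.765$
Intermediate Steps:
$R{\left(c,D \right)} = 4 - c$ ($R{\left(c,D \right)} = 6 - \left(c - -2\right) = 6 - \left(c + 2\right) = 6 - \left(2 + c\right) = 4 - c$)
$X{\left(u \right)} = \frac{7}{u}$ ($X{\left(u \right)} = \frac{4 - -3}{u} = \frac{4 + 3}{u} = \frac{7}{u}$)
$31 X{\left(17 \right)} = 31 \cdot \frac{7}{17} = \frac{217}{17}$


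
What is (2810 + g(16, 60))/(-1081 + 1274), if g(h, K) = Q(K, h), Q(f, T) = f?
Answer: 2870/193 ≈ 14.870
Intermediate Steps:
g(h, K) = K
(2810 + g(16, 60))/(-1081 + 1274) = (2810 + 60)/(-1081 + 1274) = 2870/193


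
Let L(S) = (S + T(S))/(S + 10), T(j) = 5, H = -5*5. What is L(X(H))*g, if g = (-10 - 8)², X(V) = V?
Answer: 432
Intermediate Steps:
H = -25
g = 324 (g = (-18)² = 324)
L(S) = (5 + S)/(10 + S) (L(S) = (S + 5)/(S + 10) = (5 + S)/(10 + S))
L(X(H))*g = ((5 - 25)/(10 - 25))*324 = (-20/(-15))*324 = -1/15*(-20)*324 = (4/3)*324 = 432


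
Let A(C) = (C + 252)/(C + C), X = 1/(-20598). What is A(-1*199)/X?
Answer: 545847/199 ≈ 2742.9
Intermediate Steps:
X = -1/20598 ≈ -4.8548e-5
A(C) = (252 + C)/(2*C) (A(C) = (252 + C)/((2*C)) = (252 + C)*(1/(2*C)) = (252 + C)/(2*C))
A(-1*199)/X = ((252 - 1*199)/(2*((-1*199))))/(-1/20598) = ((½)*(252 - 199)/(-199))*(-20598) = ((½)*(-1/199)*53)*(-20598) = -53/398*(-20598) = 545847/199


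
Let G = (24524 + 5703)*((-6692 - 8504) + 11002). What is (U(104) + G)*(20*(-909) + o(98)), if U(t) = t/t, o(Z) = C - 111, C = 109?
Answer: 2304969176734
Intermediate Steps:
o(Z) = -2 (o(Z) = 109 - 111 = -2)
U(t) = 1
G = -126772038 (G = 30227*(-15196 + 11002) = 30227*(-4194) = -126772038)
(U(104) + G)*(20*(-909) + o(98)) = (1 - 126772038)*(20*(-909) - 2) = -126772037*(-18180 - 2) = -126772037*(-18182) = 2304969176734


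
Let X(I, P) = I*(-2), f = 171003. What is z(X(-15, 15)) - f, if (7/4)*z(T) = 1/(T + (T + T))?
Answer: -53865943/315 ≈ -1.7100e+5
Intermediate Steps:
X(I, P) = -2*I
z(T) = 4/(21*T) (z(T) = 4/(7*(T + (T + T))) = 4/(7*(T + 2*T)) = 4/(7*((3*T))) = 4*(1/(3*T))/7 = 4/(21*T))
z(X(-15, 15)) - f = 4/(21*((-2*(-15)))) - 1*171003 = (4/21)/30 - 171003 = (4/21)*(1/30) - 171003 = 2/315 - 171003 = -53865943/315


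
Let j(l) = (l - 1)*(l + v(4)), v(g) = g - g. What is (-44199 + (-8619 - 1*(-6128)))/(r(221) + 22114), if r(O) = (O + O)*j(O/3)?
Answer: -210105/10746851 ≈ -0.019550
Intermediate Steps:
v(g) = 0
j(l) = l*(-1 + l) (j(l) = (l - 1)*(l + 0) = (-1 + l)*l = l*(-1 + l))
r(O) = 2*O²*(-1 + O/3)/3 (r(O) = (O + O)*((O/3)*(-1 + O/3)) = (2*O)*((O*(⅓))*(-1 + O*(⅓))) = (2*O)*((O/3)*(-1 + O/3)) = (2*O)*(O*(-1 + O/3)/3) = 2*O²*(-1 + O/3)/3)
(-44199 + (-8619 - 1*(-6128)))/(r(221) + 22114) = (-44199 + (-8619 - 1*(-6128)))/((2/9)*221²*(-3 + 221) + 22114) = (-44199 + (-8619 + 6128))/((2/9)*48841*218 + 22114) = (-44199 - 2491)/(21294676/9 + 22114) = -46690/21493702/9 = -46690*9/21493702 = -210105/10746851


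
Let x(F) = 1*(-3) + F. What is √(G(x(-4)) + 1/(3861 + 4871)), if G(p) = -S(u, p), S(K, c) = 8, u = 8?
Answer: I*√152493465/4366 ≈ 2.8284*I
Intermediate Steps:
x(F) = -3 + F
G(p) = -8 (G(p) = -1*8 = -8)
√(G(x(-4)) + 1/(3861 + 4871)) = √(-8 + 1/(3861 + 4871)) = √(-8 + 1/8732) = √(-69855/8732) = I*√152493465/4366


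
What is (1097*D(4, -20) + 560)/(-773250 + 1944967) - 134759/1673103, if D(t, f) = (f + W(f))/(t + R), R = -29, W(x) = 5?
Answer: -779306185642/9802016139255 ≈ -0.079505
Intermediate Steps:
D(t, f) = (5 + f)/(-29 + t) (D(t, f) = (f + 5)/(t - 29) = (5 + f)/(-29 + t))
(1097*D(4, -20) + 560)/(-773250 + 1944967) - 134759/1673103 = (1097*((5 - 20)/(-29 + 4)) + 560)/(-773250 + 1944967) - 134759/1673103 = (1097*(-15/(-25)) + 560)/1171717 - 134759*1/1673103 = (1097*(-1/25*(-15)) + 560)*(1/1171717) - 134759/1673103 = (1097*(⅗) + 560)*(1/1171717) - 134759/1673103 = (3291/5 + 560)*(1/1171717) - 134759/1673103 = (6091/5)*(1/1171717) - 134759/1673103 = 6091/5858585 - 134759/1673103 = -779306185642/9802016139255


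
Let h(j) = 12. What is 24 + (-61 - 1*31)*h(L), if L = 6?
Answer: -1080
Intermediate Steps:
24 + (-61 - 1*31)*h(L) = 24 + (-61 - 1*31)*12 = 24 + (-61 - 31)*12 = 24 - 92*12 = 24 - 1104 = -1080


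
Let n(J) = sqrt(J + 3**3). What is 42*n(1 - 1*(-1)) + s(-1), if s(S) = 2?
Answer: 2 + 42*sqrt(29) ≈ 228.18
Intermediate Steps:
n(J) = sqrt(27 + J) (n(J) = sqrt(J + 27) = sqrt(27 + J))
42*n(1 - 1*(-1)) + s(-1) = 42*sqrt(27 + (1 - 1*(-1))) + 2 = 42*sqrt(27 + (1 + 1)) + 2 = 42*sqrt(27 + 2) + 2 = 42*sqrt(29) + 2 = 2 + 42*sqrt(29)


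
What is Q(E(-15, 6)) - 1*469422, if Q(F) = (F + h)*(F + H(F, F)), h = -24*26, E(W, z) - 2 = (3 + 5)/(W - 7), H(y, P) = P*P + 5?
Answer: -632516124/1331 ≈ -4.7522e+5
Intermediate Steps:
H(y, P) = 5 + P² (H(y, P) = P² + 5 = 5 + P²)
E(W, z) = 2 + 8/(-7 + W) (E(W, z) = 2 + (3 + 5)/(W - 7) = 2 + 8/(-7 + W))
h = -624
Q(F) = (-624 + F)*(5 + F + F²) (Q(F) = (F - 624)*(F + (5 + F²)) = (-624 + F)*(5 + F + F²))
Q(E(-15, 6)) - 1*469422 = (-3120 + (2*(-3 - 15)/(-7 - 15))³ - 623*4*(-3 - 15)²/(-7 - 15)² - 1238*(-3 - 15)/(-7 - 15)) - 1*469422 = (-3120 + (2*(-18)/(-22))³ - 623*(2*(-18)/(-22))² - 1238*(-18)/(-22)) - 469422 = (-3120 + (2*(-1/22)*(-18))³ - 623*(2*(-1/22)*(-18))² - 1238*(-1)*(-18)/22) - 469422 = (-3120 + (18/11)³ - 623*(18/11)² - 619*18/11) - 469422 = (-3120 + 5832/1331 - 623*324/121 - 11142/11) - 469422 = (-3120 + 5832/1331 - 201852/121 - 11142/11) - 469422 = -7715442/1331 - 469422 = -632516124/1331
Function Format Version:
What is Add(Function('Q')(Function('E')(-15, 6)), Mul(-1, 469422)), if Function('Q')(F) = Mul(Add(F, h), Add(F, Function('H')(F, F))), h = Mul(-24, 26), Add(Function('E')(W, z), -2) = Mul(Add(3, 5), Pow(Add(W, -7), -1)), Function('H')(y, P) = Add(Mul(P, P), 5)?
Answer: Rational(-632516124, 1331) ≈ -4.7522e+5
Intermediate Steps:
Function('H')(y, P) = Add(5, Pow(P, 2)) (Function('H')(y, P) = Add(Pow(P, 2), 5) = Add(5, Pow(P, 2)))
Function('E')(W, z) = Add(2, Mul(8, Pow(Add(-7, W), -1))) (Function('E')(W, z) = Add(2, Mul(Add(3, 5), Pow(Add(W, -7), -1))) = Add(2, Mul(8, Pow(Add(-7, W), -1))))
h = -624
Function('Q')(F) = Mul(Add(-624, F), Add(5, F, Pow(F, 2))) (Function('Q')(F) = Mul(Add(F, -624), Add(F, Add(5, Pow(F, 2)))) = Mul(Add(-624, F), Add(5, F, Pow(F, 2))))
Add(Function('Q')(Function('E')(-15, 6)), Mul(-1, 469422)) = Add(Add(-3120, Pow(Mul(2, Pow(Add(-7, -15), -1), Add(-3, -15)), 3), Mul(-623, Pow(Mul(2, Pow(Add(-7, -15), -1), Add(-3, -15)), 2)), Mul(-619, Mul(2, Pow(Add(-7, -15), -1), Add(-3, -15)))), Mul(-1, 469422)) = Add(Add(-3120, Pow(Mul(2, Pow(-22, -1), -18), 3), Mul(-623, Pow(Mul(2, Pow(-22, -1), -18), 2)), Mul(-619, Mul(2, Pow(-22, -1), -18))), -469422) = Add(Add(-3120, Pow(Mul(2, Rational(-1, 22), -18), 3), Mul(-623, Pow(Mul(2, Rational(-1, 22), -18), 2)), Mul(-619, Mul(2, Rational(-1, 22), -18))), -469422) = Add(Add(-3120, Pow(Rational(18, 11), 3), Mul(-623, Pow(Rational(18, 11), 2)), Mul(-619, Rational(18, 11))), -469422) = Add(Add(-3120, Rational(5832, 1331), Mul(-623, Rational(324, 121)), Rational(-11142, 11)), -469422) = Add(Add(-3120, Rational(5832, 1331), Rational(-201852, 121), Rational(-11142, 11)), -469422) = Add(Rational(-7715442, 1331), -469422) = Rational(-632516124, 1331)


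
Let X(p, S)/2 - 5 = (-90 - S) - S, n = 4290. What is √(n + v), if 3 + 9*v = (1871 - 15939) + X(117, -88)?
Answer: √24721/3 ≈ 52.410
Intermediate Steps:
X(p, S) = -170 - 4*S (X(p, S) = 10 + 2*((-90 - S) - S) = 10 + 2*(-90 - 2*S) = 10 + (-180 - 4*S) = -170 - 4*S)
v = -13889/9 (v = -⅓ + ((1871 - 15939) + (-170 - 4*(-88)))/9 = -⅓ + (-14068 + (-170 + 352))/9 = -⅓ + (-14068 + 182)/9 = -⅓ + (⅑)*(-13886) = -⅓ - 13886/9 = -13889/9 ≈ -1543.2)
√(n + v) = √(4290 - 13889/9) = √(24721/9) = √24721/3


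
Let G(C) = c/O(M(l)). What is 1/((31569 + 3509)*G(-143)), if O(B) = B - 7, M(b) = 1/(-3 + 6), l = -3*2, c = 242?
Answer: -5/6366657 ≈ -7.8534e-7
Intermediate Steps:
l = -6
M(b) = ⅓ (M(b) = 1/3 = ⅓)
O(B) = -7 + B
G(C) = -363/10 (G(C) = 242/(-7 + ⅓) = 242/(-20/3) = 242*(-3/20) = -363/10)
1/((31569 + 3509)*G(-143)) = 1/((31569 + 3509)*(-363/10)) = -10/363/35078 = (1/35078)*(-10/363) = -5/6366657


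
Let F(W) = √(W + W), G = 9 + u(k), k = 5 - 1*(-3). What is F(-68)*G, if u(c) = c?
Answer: 34*I*√34 ≈ 198.25*I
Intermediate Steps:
k = 8 (k = 5 + 3 = 8)
G = 17 (G = 9 + 8 = 17)
F(W) = √2*√W (F(W) = √(2*W) = √2*√W)
F(-68)*G = (√2*√(-68))*17 = (√2*(2*I*√17))*17 = (2*I*√34)*17 = 34*I*√34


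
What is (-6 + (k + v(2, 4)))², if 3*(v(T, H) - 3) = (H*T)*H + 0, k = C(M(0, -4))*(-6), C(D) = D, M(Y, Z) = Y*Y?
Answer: 529/9 ≈ 58.778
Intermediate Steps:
M(Y, Z) = Y²
k = 0 (k = 0²*(-6) = 0*(-6) = 0)
v(T, H) = 3 + T*H²/3 (v(T, H) = 3 + ((H*T)*H + 0)/3 = 3 + (T*H² + 0)/3 = 3 + (T*H²)/3 = 3 + T*H²/3)
(-6 + (k + v(2, 4)))² = (-6 + (0 + (3 + (⅓)*2*4²)))² = (-6 + (0 + (3 + (⅓)*2*16)))² = (-6 + (0 + (3 + 32/3)))² = (-6 + (0 + 41/3))² = (-6 + 41/3)² = (23/3)² = 529/9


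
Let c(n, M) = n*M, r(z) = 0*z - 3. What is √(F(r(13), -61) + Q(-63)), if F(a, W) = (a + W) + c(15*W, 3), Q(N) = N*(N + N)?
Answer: √5129 ≈ 71.617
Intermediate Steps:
Q(N) = 2*N² (Q(N) = N*(2*N) = 2*N²)
r(z) = -3 (r(z) = 0 - 3 = -3)
c(n, M) = M*n
F(a, W) = a + 46*W (F(a, W) = (a + W) + 3*(15*W) = (W + a) + 45*W = a + 46*W)
√(F(r(13), -61) + Q(-63)) = √((-3 + 46*(-61)) + 2*(-63)²) = √((-3 - 2806) + 2*3969) = √(-2809 + 7938) = √5129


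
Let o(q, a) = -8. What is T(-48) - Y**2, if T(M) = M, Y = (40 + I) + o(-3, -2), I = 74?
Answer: -11284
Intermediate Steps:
Y = 106 (Y = (40 + 74) - 8 = 114 - 8 = 106)
T(-48) - Y**2 = -48 - 1*106**2 = -48 - 1*11236 = -48 - 11236 = -11284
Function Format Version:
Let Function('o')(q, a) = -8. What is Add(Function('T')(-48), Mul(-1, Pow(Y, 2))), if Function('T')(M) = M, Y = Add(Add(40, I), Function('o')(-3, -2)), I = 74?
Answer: -11284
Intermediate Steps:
Y = 106 (Y = Add(Add(40, 74), -8) = Add(114, -8) = 106)
Add(Function('T')(-48), Mul(-1, Pow(Y, 2))) = Add(-48, Mul(-1, Pow(106, 2))) = Add(-48, Mul(-1, 11236)) = Add(-48, -11236) = -11284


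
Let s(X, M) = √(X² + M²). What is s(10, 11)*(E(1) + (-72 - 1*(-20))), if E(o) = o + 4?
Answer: -47*√221 ≈ -698.71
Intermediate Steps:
E(o) = 4 + o
s(X, M) = √(M² + X²)
s(10, 11)*(E(1) + (-72 - 1*(-20))) = √(11² + 10²)*((4 + 1) + (-72 - 1*(-20))) = √(121 + 100)*(5 + (-72 + 20)) = √221*(5 - 52) = √221*(-47) = -47*√221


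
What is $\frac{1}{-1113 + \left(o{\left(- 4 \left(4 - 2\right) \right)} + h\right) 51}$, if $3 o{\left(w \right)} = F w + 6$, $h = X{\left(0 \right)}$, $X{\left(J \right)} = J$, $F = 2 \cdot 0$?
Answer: $- \frac{1}{1011} \approx -0.00098912$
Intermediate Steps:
$F = 0$
$h = 0$
$o{\left(w \right)} = 2$ ($o{\left(w \right)} = \frac{0 w + 6}{3} = \frac{0 + 6}{3} = \frac{1}{3} \cdot 6 = 2$)
$\frac{1}{-1113 + \left(o{\left(- 4 \left(4 - 2\right) \right)} + h\right) 51} = \frac{1}{-1113 + \left(2 + 0\right) 51} = \frac{1}{-1113 + 2 \cdot 51} = \frac{1}{-1113 + 102} = \frac{1}{-1011} = - \frac{1}{1011}$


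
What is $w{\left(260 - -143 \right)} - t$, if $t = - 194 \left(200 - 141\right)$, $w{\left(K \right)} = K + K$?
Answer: $12252$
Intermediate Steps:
$w{\left(K \right)} = 2 K$
$t = -11446$ ($t = \left(-194\right) 59 = -11446$)
$w{\left(260 - -143 \right)} - t = 2 \left(260 - -143\right) - -11446 = 2 \left(260 + 143\right) + 11446 = 2 \cdot 403 + 11446 = 806 + 11446 = 12252$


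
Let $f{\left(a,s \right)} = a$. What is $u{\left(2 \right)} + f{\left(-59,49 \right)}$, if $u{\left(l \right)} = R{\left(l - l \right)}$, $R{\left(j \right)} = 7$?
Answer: $-52$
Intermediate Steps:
$u{\left(l \right)} = 7$
$u{\left(2 \right)} + f{\left(-59,49 \right)} = 7 - 59 = -52$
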